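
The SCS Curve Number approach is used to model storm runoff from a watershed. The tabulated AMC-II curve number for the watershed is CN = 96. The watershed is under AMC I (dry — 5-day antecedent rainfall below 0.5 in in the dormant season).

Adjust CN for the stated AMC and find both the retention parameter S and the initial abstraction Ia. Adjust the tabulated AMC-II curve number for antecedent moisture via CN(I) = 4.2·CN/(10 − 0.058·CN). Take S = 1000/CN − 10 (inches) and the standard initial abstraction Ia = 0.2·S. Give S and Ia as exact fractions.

S = 125/126 in ≈ 0.992 in; Ia = 25/126 in ≈ 0.198 in

Dry (AMC I): CN(I) = 4.2·96/(10 − 0.058·96) = (2016/5)/(554/125) = 25200/277 ≈ 90.975
Max retention: S = 1000/(25200/277) − 10 = 125/126 in (≈ 0.992 in)
Ia = 0.2·(125/126) = 25/126 in ≈ 0.198 in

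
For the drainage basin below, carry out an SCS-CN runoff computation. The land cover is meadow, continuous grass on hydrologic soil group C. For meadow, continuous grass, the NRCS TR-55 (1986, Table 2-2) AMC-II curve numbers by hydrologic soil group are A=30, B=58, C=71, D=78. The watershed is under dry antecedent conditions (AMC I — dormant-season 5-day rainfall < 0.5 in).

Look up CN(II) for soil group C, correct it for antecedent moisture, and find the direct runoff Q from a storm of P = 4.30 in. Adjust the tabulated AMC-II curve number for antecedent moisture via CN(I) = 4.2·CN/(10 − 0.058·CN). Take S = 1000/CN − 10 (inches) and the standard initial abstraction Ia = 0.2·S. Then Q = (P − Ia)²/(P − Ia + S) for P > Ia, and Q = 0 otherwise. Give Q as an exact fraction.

Q = 1232922769/2685484830 in ≈ 0.459 in

NRCS table: meadow, continuous grass, soil group C → CN(II) = 71
CN(I) from CN(II)=71: (4.2·71)/(10 − 0.058·71) = 149100/2941 ≈ 50.697
S = 1000/(149100/2941) − 10 = 14500/1491 in ≈ 9.725 in
Ia = 0.2·(14500/1491) = 2900/1491 in ≈ 1.945 in
Excess rainfall: 4.300 − 1.945 = 2.355 in; P > Ia so Q > 0
Runoff Q = (P−Ia)²/(P−Ia+S) = (2.355)²/(2.355+9.725) = 1232922769/2685484830 ≈ 0.459 in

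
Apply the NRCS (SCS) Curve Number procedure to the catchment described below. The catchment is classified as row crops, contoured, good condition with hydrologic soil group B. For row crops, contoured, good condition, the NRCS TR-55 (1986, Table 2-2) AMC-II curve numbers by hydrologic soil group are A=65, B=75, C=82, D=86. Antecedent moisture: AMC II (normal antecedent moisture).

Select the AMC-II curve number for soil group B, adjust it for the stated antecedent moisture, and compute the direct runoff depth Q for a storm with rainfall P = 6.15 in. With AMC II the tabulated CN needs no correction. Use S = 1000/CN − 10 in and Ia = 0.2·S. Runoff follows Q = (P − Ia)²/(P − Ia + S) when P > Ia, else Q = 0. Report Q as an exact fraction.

NRCS table: row crops, contoured, good condition, soil group B → CN(II) = 75
Average conditions: CN = 75 (no AMC adjustment).
Max retention: S = 1000/75 − 10 = 10/3 in (≈ 3.333 in)
Initial abstraction Ia = S/5 = (10/3)/5 = 2/3 ≈ 0.667 in
P − Ia = 6.150 − 0.667 = 329/60 ≈ 5.483 in (> 0, runoff occurs)
Q = (329/60)²/((329/60) + 10/3) = (108241/3600)/(529/60) = 108241/31740 in ≈ 3.410 in

Q = 108241/31740 in ≈ 3.410 in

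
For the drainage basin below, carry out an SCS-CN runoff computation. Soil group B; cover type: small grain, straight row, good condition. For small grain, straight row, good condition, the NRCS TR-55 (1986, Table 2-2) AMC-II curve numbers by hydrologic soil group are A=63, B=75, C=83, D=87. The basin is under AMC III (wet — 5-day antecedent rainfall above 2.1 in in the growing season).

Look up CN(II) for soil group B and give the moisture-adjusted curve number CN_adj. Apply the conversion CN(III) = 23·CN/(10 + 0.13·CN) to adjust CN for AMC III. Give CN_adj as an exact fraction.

NRCS table: small grain, straight row, good condition, soil group B → CN(II) = 75
CN(III) from CN(II)=75: (23·75)/(10 + 0.13·75) = 6900/79 ≈ 87.342

CN_adj = 6900/79 ≈ 87.342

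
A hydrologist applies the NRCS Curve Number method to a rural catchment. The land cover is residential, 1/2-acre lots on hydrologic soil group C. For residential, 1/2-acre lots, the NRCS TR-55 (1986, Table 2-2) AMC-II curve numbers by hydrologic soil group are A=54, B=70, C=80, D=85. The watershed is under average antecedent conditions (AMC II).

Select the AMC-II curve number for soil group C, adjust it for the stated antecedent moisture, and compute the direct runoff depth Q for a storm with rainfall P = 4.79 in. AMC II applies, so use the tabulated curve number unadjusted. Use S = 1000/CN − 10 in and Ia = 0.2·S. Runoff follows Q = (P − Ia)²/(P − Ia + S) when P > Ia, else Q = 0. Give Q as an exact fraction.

Q = 184041/67900 in ≈ 2.710 in

NRCS table: residential, 1/2-acre lots, soil group C → CN(II) = 80
Average conditions: CN = 80 (no AMC adjustment).
Retention S: 1000/CN − 10 with CN=80.000 → S = 5/2 ≈ 2.500 in
Ia = 0.2·(5/2) = 1/2 in ≈ 0.500 in
P − Ia = 4.790 − 0.500 = 429/100 ≈ 4.290 in (> 0, runoff occurs)
Runoff Q = (P−Ia)²/(P−Ia+S) = (4.290)²/(4.290+2.500) = 184041/67900 ≈ 2.710 in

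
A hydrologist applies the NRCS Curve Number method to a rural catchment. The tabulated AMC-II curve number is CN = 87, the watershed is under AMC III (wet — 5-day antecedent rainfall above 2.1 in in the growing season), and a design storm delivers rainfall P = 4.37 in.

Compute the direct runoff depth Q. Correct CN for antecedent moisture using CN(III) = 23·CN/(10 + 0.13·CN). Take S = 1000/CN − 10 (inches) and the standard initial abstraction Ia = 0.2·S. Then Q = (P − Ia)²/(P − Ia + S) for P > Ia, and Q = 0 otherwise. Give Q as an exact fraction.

Q = 719845342969/195785243700 in ≈ 3.677 in

CN(III) from CN(II)=87: (23·87)/(10 + 0.13·87) = 200100/2131 ≈ 93.900
Max retention: S = 1000/(200100/2131) − 10 = 1300/2001 in (≈ 0.650 in)
Initial abstraction Ia = S/5 = (1300/2001)/5 = 260/2001 ≈ 0.130 in
Excess rainfall: 4.370 − 0.130 = 4.240 in; P > Ia so Q > 0
Runoff Q = (P−Ia)²/(P−Ia+S) = (4.240)²/(4.240+0.650) = 719845342969/195785243700 ≈ 3.677 in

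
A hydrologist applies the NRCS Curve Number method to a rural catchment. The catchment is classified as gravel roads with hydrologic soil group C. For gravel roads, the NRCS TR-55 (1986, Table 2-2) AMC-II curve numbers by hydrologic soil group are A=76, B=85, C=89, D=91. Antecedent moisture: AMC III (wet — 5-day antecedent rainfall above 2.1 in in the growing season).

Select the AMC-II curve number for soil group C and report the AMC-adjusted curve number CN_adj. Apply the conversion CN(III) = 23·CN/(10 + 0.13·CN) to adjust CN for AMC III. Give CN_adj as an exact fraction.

NRCS table: gravel roads, soil group C → CN(II) = 89
CN(III) from CN(II)=89: (23·89)/(10 + 0.13·89) = 204700/2157 ≈ 94.900

CN_adj = 204700/2157 ≈ 94.900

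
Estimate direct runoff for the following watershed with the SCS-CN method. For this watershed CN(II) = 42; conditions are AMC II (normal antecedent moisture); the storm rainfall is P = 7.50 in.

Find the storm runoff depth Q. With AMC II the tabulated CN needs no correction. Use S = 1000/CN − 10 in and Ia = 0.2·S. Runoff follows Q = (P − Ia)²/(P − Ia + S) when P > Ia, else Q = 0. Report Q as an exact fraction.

Average conditions: CN = 42 (no AMC adjustment).
S = 1000/42 − 10 = 290/21 in ≈ 13.810 in
Ia = 0.2·(290/21) = 58/21 in ≈ 2.762 in
P − Ia = 7.500 − 2.762 = 199/42 ≈ 4.738 in (> 0, runoff occurs)
Q = (199/42)²/((199/42) + 290/21) = (39601/1764)/(779/42) = 39601/32718 in ≈ 1.210 in

Q = 39601/32718 in ≈ 1.210 in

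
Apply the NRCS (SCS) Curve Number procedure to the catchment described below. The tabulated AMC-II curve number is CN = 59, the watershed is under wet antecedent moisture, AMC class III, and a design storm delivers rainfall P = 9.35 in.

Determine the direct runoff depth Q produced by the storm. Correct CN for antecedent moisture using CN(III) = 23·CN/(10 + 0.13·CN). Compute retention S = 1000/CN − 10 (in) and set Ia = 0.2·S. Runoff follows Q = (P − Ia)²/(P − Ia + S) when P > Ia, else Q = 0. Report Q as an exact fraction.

Q = 56339294881/8667403260 in ≈ 6.500 in

Adjust CN=59 to AMC III: 23·59/(10 + 0.13·59) → 1357 ÷ (1767/100) = 135700/1767 ≈ 76.797
S = 1000/(135700/1767) − 10 = 4100/1357 in ≈ 3.021 in
Initial abstraction Ia = S/5 = (4100/1357)/5 = 820/1357 ≈ 0.604 in
Since P=9.350 > Ia=0.604: effective rainfall P−Ia = 237359/27140 in
Runoff Q = (P−Ia)²/(P−Ia+S) = (8.746)²/(8.746+3.021) = 56339294881/8667403260 ≈ 6.500 in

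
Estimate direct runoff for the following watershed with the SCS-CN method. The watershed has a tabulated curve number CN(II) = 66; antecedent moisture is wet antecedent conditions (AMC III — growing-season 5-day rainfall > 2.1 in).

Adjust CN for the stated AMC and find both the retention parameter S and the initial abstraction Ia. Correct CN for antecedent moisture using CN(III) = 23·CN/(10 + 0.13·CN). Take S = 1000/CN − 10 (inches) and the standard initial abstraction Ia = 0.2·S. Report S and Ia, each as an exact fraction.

CN(III) from CN(II)=66: (23·66)/(10 + 0.13·66) = 75900/929 ≈ 81.701
Retention S: 1000/CN − 10 with CN=81.701 → S = 1700/759 ≈ 2.240 in
Ia = 0.2·(1700/759) = 340/759 in ≈ 0.448 in

S = 1700/759 in ≈ 2.240 in; Ia = 340/759 in ≈ 0.448 in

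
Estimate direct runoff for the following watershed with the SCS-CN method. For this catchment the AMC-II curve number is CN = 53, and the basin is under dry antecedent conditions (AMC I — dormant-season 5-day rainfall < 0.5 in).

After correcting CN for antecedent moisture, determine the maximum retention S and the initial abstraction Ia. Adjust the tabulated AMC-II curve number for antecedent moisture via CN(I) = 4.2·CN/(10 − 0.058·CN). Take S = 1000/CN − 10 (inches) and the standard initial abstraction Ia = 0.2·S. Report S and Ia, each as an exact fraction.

S = 23500/1113 in ≈ 21.114 in; Ia = 4700/1113 in ≈ 4.223 in

CN(I) from CN(II)=53: (4.2·53)/(10 − 0.058·53) = 111300/3463 ≈ 32.140
Max retention: S = 1000/(111300/3463) − 10 = 23500/1113 in (≈ 21.114 in)
Ia = 0.2·(23500/1113) = 4700/1113 in ≈ 4.223 in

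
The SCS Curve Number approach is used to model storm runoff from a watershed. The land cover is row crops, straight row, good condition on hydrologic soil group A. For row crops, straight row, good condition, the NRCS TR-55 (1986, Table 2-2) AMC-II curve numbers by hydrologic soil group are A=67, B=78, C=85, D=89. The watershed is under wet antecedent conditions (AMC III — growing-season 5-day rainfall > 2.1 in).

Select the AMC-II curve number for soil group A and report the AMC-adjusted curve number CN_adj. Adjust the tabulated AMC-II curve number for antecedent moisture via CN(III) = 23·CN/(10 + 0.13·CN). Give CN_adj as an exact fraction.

NRCS table: row crops, straight row, good condition, soil group A → CN(II) = 67
Adjust CN=67 to AMC III: 23·67/(10 + 0.13·67) → 1541 ÷ (1871/100) = 154100/1871 ≈ 82.362

CN_adj = 154100/1871 ≈ 82.362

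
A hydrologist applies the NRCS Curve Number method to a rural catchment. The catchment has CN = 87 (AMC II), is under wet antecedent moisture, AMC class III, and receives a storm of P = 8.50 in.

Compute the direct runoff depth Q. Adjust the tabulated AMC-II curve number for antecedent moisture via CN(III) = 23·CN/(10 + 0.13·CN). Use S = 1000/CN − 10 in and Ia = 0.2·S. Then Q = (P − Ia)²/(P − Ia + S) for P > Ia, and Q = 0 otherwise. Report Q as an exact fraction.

Q = 1122049009/144460194 in ≈ 7.767 in

Wet (AMC III): CN(III) = 23·87/(10 + 0.13·87) = 2001/(2131/100) = 200100/2131 ≈ 93.900
S = 1000/(200100/2131) − 10 = 1300/2001 in ≈ 0.650 in
Ia = 0.2S: 0.2·0.650 = 0.130 in (exactly 260/2001)
Excess rainfall: 8.500 − 0.130 = 8.370 in; P > Ia so Q > 0
Q = (33497/4002)²/((33497/4002) + 1300/2001) = (1122049009/16016004)/(36097/4002) = 1122049009/144460194 in ≈ 7.767 in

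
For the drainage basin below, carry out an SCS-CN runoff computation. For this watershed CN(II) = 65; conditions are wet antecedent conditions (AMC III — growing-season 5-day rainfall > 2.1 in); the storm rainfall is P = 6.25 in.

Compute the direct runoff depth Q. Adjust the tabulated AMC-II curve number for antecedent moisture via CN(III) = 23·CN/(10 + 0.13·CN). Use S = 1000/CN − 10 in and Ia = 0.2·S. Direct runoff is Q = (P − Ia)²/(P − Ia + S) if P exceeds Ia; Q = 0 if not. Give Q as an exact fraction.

Q = 9563445/2323828 in ≈ 4.115 in

Wet (AMC III): CN(III) = 23·65/(10 + 0.13·65) = 1495/(369/20) = 29900/369 ≈ 81.030
Retention S: 1000/CN − 10 with CN=81.030 → S = 700/299 ≈ 2.341 in
Ia = 0.2·(700/299) = 140/299 in ≈ 0.468 in
Excess rainfall: 6.250 − 0.468 = 5.782 in; P > Ia so Q > 0
Q = (6915/1196)²/((6915/1196) + 700/299) = (47817225/1430416)/(9715/1196) = 9563445/2323828 in ≈ 4.115 in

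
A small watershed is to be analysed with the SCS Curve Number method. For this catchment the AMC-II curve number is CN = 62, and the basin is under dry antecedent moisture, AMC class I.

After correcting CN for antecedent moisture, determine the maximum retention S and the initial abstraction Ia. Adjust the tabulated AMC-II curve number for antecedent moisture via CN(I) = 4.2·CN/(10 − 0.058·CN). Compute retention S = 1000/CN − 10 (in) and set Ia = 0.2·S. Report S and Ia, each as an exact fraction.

Adjust CN=62 to AMC I: 4.2·62/(10 − 0.058·62) → (1302/5) ÷ (1601/250) = 65100/1601 ≈ 40.662
S = 1000/(65100/1601) − 10 = 9500/651 in ≈ 14.593 in
Ia = 0.2·(9500/651) = 1900/651 in ≈ 2.919 in

S = 9500/651 in ≈ 14.593 in; Ia = 1900/651 in ≈ 2.919 in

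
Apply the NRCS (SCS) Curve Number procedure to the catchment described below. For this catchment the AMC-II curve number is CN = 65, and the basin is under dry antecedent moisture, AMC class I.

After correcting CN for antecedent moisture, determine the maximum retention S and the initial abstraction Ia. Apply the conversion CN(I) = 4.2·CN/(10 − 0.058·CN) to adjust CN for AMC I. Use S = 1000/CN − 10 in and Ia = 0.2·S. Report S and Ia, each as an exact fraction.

S = 500/39 in ≈ 12.821 in; Ia = 100/39 in ≈ 2.564 in

Dry (AMC I): CN(I) = 4.2·65/(10 − 0.058·65) = 273/(623/100) = 3900/89 ≈ 43.820
Max retention: S = 1000/(3900/89) − 10 = 500/39 in (≈ 12.821 in)
Ia = 0.2S: 0.2·12.821 = 2.564 in (exactly 100/39)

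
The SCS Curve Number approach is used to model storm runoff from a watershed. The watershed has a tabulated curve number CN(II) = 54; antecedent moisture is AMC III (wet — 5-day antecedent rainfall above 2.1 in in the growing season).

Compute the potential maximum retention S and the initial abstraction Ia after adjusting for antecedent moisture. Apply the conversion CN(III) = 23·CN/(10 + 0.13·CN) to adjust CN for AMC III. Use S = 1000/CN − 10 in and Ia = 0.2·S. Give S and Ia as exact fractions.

Adjust CN=54 to AMC III: 23·54/(10 + 0.13·54) → 1242 ÷ (851/50) = 2700/37 ≈ 72.973
Max retention: S = 1000/(2700/37) − 10 = 100/27 in (≈ 3.704 in)
Initial abstraction Ia = S/5 = (100/27)/5 = 20/27 ≈ 0.741 in

S = 100/27 in ≈ 3.704 in; Ia = 20/27 in ≈ 0.741 in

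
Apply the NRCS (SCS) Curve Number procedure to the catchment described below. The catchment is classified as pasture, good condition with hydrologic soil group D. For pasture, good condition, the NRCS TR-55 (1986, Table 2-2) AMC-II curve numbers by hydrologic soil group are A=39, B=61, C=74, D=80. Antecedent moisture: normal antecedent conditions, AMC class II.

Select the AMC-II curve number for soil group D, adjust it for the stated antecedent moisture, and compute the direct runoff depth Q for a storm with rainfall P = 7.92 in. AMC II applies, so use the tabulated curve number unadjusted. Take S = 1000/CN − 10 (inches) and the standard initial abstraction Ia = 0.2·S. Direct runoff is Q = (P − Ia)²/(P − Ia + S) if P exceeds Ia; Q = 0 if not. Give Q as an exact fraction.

NRCS table: pasture, good condition, soil group D → CN(II) = 80
Average conditions: CN = 80 (no AMC adjustment).
Max retention: S = 1000/80 − 10 = 5/2 in (≈ 2.500 in)
Ia = 0.2·(5/2) = 1/2 in ≈ 0.500 in
Since P=7.920 > Ia=0.500: effective rainfall P−Ia = 371/50 in
Runoff Q = (P−Ia)²/(P−Ia+S) = (7.420)²/(7.420+2.500) = 137641/24800 ≈ 5.550 in

Q = 137641/24800 in ≈ 5.550 in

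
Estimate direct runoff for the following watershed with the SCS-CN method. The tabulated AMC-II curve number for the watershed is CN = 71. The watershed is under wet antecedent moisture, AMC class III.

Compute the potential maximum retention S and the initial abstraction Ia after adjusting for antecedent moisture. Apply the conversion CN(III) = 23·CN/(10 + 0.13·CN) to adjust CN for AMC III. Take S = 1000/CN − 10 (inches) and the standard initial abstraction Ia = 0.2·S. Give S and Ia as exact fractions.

Wet (AMC III): CN(III) = 23·71/(10 + 0.13·71) = 1633/(1923/100) = 163300/1923 ≈ 84.919
Max retention: S = 1000/(163300/1923) − 10 = 2900/1633 in (≈ 1.776 in)
Ia = 0.2S: 0.2·1.776 = 0.355 in (exactly 580/1633)

S = 2900/1633 in ≈ 1.776 in; Ia = 580/1633 in ≈ 0.355 in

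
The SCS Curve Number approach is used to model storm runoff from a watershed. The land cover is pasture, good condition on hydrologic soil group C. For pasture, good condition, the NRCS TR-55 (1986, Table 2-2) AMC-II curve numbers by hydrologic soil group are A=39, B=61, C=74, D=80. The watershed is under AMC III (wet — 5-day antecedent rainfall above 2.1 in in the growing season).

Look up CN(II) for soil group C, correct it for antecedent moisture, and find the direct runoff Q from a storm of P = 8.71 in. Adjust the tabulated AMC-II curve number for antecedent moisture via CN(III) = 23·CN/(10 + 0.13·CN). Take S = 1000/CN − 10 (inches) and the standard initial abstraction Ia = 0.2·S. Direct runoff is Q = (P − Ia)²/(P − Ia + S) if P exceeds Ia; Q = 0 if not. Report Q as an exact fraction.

NRCS table: pasture, good condition, soil group C → CN(II) = 74
Adjust CN=74 to AMC III: 23·74/(10 + 0.13·74) → 1702 ÷ (981/50) = 85100/981 ≈ 86.748
Retention S: 1000/CN − 10 with CN=86.748 → S = 1300/851 ≈ 1.528 in
Ia = 0.2S: 0.2·1.528 = 0.306 in (exactly 260/851)
Excess rainfall: 8.710 − 0.306 = 8.404 in; P > Ia so Q > 0
Runoff Q = (P−Ia)²/(P−Ia+S) = (8.404)²/(8.404+1.528) = 39349313757/5532946700 ≈ 7.112 in

Q = 39349313757/5532946700 in ≈ 7.112 in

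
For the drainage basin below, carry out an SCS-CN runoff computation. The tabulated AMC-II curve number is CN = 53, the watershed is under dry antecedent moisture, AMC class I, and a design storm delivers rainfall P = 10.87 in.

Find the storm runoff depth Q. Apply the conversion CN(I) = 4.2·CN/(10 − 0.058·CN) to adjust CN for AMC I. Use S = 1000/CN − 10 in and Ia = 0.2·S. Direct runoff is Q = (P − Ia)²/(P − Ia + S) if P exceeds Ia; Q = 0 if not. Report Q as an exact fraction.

Q = 547349908561/343898190300 in ≈ 1.592 in

Dry (AMC I): CN(I) = 4.2·53/(10 − 0.058·53) = (1113/5)/(3463/500) = 111300/3463 ≈ 32.140
Max retention: S = 1000/(111300/3463) − 10 = 23500/1113 in (≈ 21.114 in)
Ia = 0.2S: 0.2·21.114 = 4.223 in (exactly 4700/1113)
Since P=10.870 > Ia=4.223: effective rainfall P−Ia = 739831/111300 in
Runoff Q = (P−Ia)²/(P−Ia+S) = (6.647)²/(6.647+21.114) = 547349908561/343898190300 ≈ 1.592 in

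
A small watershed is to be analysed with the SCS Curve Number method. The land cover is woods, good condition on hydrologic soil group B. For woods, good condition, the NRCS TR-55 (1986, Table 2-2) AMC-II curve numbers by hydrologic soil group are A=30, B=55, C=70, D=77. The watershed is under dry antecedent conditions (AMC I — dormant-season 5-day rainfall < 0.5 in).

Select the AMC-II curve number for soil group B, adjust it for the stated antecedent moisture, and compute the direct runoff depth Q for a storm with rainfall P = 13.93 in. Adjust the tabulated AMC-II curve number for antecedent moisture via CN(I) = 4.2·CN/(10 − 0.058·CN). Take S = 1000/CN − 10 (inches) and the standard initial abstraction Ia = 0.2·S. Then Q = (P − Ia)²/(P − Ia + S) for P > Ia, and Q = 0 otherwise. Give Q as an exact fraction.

NRCS table: woods, good condition, soil group B → CN(II) = 55
Dry (AMC I): CN(I) = 4.2·55/(10 − 0.058·55) = 231/(681/100) = 7700/227 ≈ 33.921
Max retention: S = 1000/(7700/227) − 10 = 1500/77 in (≈ 19.481 in)
Initial abstraction Ia = S/5 = (1500/77)/5 = 300/77 ≈ 3.896 in
Since P=13.930 > Ia=3.896: effective rainfall P−Ia = 77261/7700 in
Q: (77261/7700)² ÷ (227261/7700) = 5969262121/1749909700 in (≈ 3.411 in)

Q = 5969262121/1749909700 in ≈ 3.411 in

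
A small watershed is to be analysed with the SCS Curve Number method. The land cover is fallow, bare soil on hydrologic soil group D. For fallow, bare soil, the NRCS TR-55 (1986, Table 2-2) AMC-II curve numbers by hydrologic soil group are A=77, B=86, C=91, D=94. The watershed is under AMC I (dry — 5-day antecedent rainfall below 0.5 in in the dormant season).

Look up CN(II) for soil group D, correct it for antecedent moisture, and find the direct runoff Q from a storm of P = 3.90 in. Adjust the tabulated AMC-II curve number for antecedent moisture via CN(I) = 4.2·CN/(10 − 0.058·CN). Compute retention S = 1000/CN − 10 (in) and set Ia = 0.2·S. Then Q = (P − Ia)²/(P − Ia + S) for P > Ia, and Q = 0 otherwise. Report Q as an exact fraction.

Q = 139972561/55373990 in ≈ 2.528 in

NRCS table: fallow, bare soil, soil group D → CN(II) = 94
Dry (AMC I): CN(I) = 4.2·94/(10 − 0.058·94) = (1974/5)/(1137/250) = 32900/379 ≈ 86.807
Max retention: S = 1000/(32900/379) − 10 = 500/329 in (≈ 1.520 in)
Initial abstraction Ia = S/5 = (500/329)/5 = 100/329 ≈ 0.304 in
Excess rainfall: 3.900 − 0.304 = 3.596 in; P > Ia so Q > 0
Runoff Q = (P−Ia)²/(P−Ia+S) = (3.596)²/(3.596+1.520) = 139972561/55373990 ≈ 2.528 in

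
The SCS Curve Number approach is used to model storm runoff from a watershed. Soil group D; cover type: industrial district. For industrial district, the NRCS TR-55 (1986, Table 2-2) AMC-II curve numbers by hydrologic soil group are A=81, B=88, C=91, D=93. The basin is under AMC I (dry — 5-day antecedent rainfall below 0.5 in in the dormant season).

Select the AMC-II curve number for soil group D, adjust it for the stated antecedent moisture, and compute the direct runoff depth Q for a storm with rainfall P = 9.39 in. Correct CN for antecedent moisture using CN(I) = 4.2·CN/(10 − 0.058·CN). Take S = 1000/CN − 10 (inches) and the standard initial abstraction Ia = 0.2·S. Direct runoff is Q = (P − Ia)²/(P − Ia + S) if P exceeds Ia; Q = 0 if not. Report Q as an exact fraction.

Q = 63494424361/8425269900 in ≈ 7.536 in

NRCS table: industrial district, soil group D → CN(II) = 93
CN(I) from CN(II)=93: (4.2·93)/(10 − 0.058·93) = 27900/329 ≈ 84.802
S = 1000/(27900/329) − 10 = 500/279 in ≈ 1.792 in
Initial abstraction Ia = S/5 = (500/279)/5 = 100/279 ≈ 0.358 in
Since P=9.390 > Ia=0.358: effective rainfall P−Ia = 251981/27900 in
Q: (251981/27900)² ÷ (301981/27900) = 63494424361/8425269900 in (≈ 7.536 in)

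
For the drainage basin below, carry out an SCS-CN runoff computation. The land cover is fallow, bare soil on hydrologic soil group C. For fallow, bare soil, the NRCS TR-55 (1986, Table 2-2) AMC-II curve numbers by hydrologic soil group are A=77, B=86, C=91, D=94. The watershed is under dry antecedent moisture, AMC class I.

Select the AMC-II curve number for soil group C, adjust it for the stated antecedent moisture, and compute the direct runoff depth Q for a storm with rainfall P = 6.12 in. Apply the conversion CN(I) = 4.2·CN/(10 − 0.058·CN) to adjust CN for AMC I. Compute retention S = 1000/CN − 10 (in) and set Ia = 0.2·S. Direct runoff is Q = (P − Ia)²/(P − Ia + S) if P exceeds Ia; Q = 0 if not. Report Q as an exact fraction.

NRCS table: fallow, bare soil, soil group C → CN(II) = 91
CN(I) from CN(II)=91: (4.2·91)/(10 − 0.058·91) = 63700/787 ≈ 80.940
S = 1000/(63700/787) − 10 = 1500/637 in ≈ 2.355 in
Ia = 0.2·(1500/637) = 300/637 in ≈ 0.471 in
Excess rainfall: 6.120 − 0.471 = 5.649 in; P > Ia so Q > 0
Runoff Q = (P−Ia)²/(P−Ia+S) = (5.649)²/(5.649+2.355) = 2697660507/676605475 ≈ 3.987 in

Q = 2697660507/676605475 in ≈ 3.987 in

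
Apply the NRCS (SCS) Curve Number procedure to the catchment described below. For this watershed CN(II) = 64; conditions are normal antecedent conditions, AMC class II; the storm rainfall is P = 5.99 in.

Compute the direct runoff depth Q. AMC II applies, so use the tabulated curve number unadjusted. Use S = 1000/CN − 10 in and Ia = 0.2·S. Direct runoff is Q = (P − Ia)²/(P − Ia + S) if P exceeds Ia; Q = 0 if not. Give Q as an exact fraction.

CN(II) = 64; AMC II needs no correction.
Retention S: 1000/CN − 10 with CN=64.000 → S = 45/8 ≈ 5.625 in
Ia = 0.2·(45/8) = 9/8 in ≈ 1.125 in
Since P=5.990 > Ia=1.125: effective rainfall P−Ia = 973/200 in
Runoff Q = (P−Ia)²/(P−Ia+S) = (4.865)²/(4.865+5.625) = 946729/419600 ≈ 2.256 in

Q = 946729/419600 in ≈ 2.256 in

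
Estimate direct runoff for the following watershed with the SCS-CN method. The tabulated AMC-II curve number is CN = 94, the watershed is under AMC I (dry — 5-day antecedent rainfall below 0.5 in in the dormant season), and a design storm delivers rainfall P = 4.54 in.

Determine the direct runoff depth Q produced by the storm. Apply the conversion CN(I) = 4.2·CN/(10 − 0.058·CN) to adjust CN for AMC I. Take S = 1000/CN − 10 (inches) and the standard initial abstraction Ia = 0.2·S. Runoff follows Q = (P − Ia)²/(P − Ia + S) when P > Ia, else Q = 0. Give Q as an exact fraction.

CN(I) from CN(II)=94: (4.2·94)/(10 − 0.058·94) = 32900/379 ≈ 86.807
Max retention: S = 1000/(32900/379) − 10 = 500/329 in (≈ 1.520 in)
Ia = 0.2S: 0.2·1.520 = 0.304 in (exactly 100/329)
Since P=4.540 > Ia=0.304: effective rainfall P−Ia = 69683/16450 in
Runoff Q = (P−Ia)²/(P−Ia+S) = (4.236)²/(4.236+1.520) = 4855720489/1557535350 ≈ 3.118 in

Q = 4855720489/1557535350 in ≈ 3.118 in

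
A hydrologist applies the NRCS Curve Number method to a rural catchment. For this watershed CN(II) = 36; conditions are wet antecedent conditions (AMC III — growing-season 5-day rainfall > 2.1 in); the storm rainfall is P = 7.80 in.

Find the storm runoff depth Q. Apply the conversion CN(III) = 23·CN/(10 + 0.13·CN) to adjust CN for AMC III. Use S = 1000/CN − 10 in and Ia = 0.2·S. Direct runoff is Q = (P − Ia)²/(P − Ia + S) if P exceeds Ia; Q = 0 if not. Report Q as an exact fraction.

Q = 41899729/14979555 in ≈ 2.797 in

Wet (AMC III): CN(III) = 23·36/(10 + 0.13·36) = 828/(367/25) = 20700/367 ≈ 56.403
Retention S: 1000/CN − 10 with CN=56.403 → S = 1600/207 ≈ 7.729 in
Initial abstraction Ia = S/5 = (1600/207)/5 = 320/207 ≈ 1.546 in
P − Ia = 7.800 − 1.546 = 6473/1035 ≈ 6.254 in (> 0, runoff occurs)
Q: (6473/1035)² ÷ (14473/1035) = 41899729/14979555 in (≈ 2.797 in)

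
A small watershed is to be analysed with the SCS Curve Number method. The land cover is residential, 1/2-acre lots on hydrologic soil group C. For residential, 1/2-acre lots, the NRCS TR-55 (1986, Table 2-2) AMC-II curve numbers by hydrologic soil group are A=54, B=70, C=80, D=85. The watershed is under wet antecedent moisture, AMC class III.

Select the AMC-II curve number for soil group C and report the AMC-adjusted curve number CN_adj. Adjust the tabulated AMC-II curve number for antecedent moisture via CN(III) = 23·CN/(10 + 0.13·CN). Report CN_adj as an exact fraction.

NRCS table: residential, 1/2-acre lots, soil group C → CN(II) = 80
Adjust CN=80 to AMC III: 23·80/(10 + 0.13·80) → 1840 ÷ (102/5) = 4600/51 ≈ 90.196

CN_adj = 4600/51 ≈ 90.196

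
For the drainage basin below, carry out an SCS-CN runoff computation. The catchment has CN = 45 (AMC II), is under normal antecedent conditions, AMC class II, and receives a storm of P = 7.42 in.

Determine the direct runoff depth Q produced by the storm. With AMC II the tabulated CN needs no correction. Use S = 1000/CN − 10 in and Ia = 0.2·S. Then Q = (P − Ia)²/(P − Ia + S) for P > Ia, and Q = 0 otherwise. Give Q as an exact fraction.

Average conditions: CN = 45 (no AMC adjustment).
S = 1000/45 − 10 = 110/9 in ≈ 12.222 in
Ia = 0.2S: 0.2·12.222 = 2.444 in (exactly 22/9)
P − Ia = 7.420 − 2.444 = 2239/450 ≈ 4.976 in (> 0, runoff occurs)
Runoff Q = (P−Ia)²/(P−Ia+S) = (4.976)²/(4.976+12.222) = 5013121/3482550 ≈ 1.439 in

Q = 5013121/3482550 in ≈ 1.439 in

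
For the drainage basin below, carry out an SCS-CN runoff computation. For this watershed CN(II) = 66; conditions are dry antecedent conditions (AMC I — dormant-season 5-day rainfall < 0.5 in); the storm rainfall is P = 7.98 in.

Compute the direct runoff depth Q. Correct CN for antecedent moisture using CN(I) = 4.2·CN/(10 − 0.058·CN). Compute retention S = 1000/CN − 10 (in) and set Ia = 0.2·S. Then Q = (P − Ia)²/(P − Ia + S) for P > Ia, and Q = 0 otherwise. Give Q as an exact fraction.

Q = 36674931049/21361967550 in ≈ 1.717 in

CN(I) from CN(II)=66: (4.2·66)/(10 − 0.058·66) = 69300/1543 ≈ 44.913
Max retention: S = 1000/(69300/1543) − 10 = 8500/693 in (≈ 12.266 in)
Initial abstraction Ia = S/5 = (8500/693)/5 = 1700/693 ≈ 2.453 in
Excess rainfall: 7.980 − 2.453 = 5.527 in; P > Ia so Q > 0
Runoff Q = (P−Ia)²/(P−Ia+S) = (5.527)²/(5.527+12.266) = 36674931049/21361967550 ≈ 1.717 in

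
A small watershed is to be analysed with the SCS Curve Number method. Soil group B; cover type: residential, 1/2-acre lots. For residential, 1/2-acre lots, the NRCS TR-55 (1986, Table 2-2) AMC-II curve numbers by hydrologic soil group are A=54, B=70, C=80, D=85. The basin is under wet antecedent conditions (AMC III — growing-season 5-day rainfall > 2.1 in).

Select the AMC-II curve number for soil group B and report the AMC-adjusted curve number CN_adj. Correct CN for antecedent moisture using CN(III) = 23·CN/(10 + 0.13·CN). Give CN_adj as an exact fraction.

CN_adj = 16100/191 ≈ 84.293

NRCS table: residential, 1/2-acre lots, soil group B → CN(II) = 70
CN(III) from CN(II)=70: (23·70)/(10 + 0.13·70) = 16100/191 ≈ 84.293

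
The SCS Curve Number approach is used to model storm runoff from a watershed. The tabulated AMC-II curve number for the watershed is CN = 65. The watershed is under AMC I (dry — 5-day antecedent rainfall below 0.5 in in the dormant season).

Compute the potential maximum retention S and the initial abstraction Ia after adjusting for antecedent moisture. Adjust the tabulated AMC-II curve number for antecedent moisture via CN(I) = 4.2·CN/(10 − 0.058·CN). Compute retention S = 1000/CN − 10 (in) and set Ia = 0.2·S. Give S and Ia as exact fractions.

S = 500/39 in ≈ 12.821 in; Ia = 100/39 in ≈ 2.564 in

Dry (AMC I): CN(I) = 4.2·65/(10 − 0.058·65) = 273/(623/100) = 3900/89 ≈ 43.820
Max retention: S = 1000/(3900/89) − 10 = 500/39 in (≈ 12.821 in)
Ia = 0.2S: 0.2·12.821 = 2.564 in (exactly 100/39)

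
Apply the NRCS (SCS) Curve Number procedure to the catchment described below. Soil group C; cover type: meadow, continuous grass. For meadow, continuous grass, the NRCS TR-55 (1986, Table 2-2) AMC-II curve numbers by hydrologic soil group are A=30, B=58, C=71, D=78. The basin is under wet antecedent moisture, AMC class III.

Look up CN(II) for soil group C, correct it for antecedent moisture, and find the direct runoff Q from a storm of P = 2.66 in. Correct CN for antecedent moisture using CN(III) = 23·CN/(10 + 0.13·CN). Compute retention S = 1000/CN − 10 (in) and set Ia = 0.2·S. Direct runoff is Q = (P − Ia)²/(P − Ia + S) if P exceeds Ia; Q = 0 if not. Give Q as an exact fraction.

Q = 35415099721/27204881850 in ≈ 1.302 in

NRCS table: meadow, continuous grass, soil group C → CN(II) = 71
Wet (AMC III): CN(III) = 23·71/(10 + 0.13·71) = 1633/(1923/100) = 163300/1923 ≈ 84.919
Retention S: 1000/CN − 10 with CN=84.919 → S = 2900/1633 ≈ 1.776 in
Ia = 0.2S: 0.2·1.776 = 0.355 in (exactly 580/1633)
Excess rainfall: 2.660 − 0.355 = 2.305 in; P > Ia so Q > 0
Q = (188189/81650)²/((188189/81650) + 2900/1633) = (35415099721/6666722500)/(333189/81650) = 35415099721/27204881850 in ≈ 1.302 in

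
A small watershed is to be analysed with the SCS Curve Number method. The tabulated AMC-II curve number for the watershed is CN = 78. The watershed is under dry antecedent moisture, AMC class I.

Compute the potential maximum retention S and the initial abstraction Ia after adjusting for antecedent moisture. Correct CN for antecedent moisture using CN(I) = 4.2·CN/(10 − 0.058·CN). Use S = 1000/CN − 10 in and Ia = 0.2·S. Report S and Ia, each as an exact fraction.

S = 5500/819 in ≈ 6.716 in; Ia = 1100/819 in ≈ 1.343 in

CN(I) from CN(II)=78: (4.2·78)/(10 − 0.058·78) = 81900/1369 ≈ 59.825
S = 1000/(81900/1369) − 10 = 5500/819 in ≈ 6.716 in
Ia = 0.2·(5500/819) = 1100/819 in ≈ 1.343 in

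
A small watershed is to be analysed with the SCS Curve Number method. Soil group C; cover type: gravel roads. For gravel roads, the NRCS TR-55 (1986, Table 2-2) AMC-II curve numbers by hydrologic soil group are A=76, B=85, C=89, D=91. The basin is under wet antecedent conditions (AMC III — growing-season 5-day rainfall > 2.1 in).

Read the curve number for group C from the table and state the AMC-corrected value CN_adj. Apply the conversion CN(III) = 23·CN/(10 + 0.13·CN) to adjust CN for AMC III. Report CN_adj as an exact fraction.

NRCS table: gravel roads, soil group C → CN(II) = 89
CN(III) from CN(II)=89: (23·89)/(10 + 0.13·89) = 204700/2157 ≈ 94.900

CN_adj = 204700/2157 ≈ 94.900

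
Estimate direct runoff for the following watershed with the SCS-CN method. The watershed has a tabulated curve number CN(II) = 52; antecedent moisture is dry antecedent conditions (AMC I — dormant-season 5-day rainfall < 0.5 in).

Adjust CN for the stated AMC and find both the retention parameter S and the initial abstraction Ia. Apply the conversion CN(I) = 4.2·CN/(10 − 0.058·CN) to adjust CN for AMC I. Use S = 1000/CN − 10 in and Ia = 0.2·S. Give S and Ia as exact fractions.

S = 2000/91 in ≈ 21.978 in; Ia = 400/91 in ≈ 4.396 in

Adjust CN=52 to AMC I: 4.2·52/(10 − 0.058·52) → (1092/5) ÷ (873/125) = 9100/291 ≈ 31.271
S = 1000/(9100/291) − 10 = 2000/91 in ≈ 21.978 in
Ia = 0.2S: 0.2·21.978 = 4.396 in (exactly 400/91)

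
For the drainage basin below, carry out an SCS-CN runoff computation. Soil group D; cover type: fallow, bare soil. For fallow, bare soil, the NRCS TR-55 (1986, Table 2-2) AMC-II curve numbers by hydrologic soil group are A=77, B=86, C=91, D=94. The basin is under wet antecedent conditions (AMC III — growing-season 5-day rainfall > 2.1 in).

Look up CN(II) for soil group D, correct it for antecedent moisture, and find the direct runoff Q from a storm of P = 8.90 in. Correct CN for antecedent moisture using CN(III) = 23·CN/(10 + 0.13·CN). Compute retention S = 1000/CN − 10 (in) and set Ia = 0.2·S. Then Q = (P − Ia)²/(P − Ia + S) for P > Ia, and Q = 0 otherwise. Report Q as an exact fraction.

NRCS table: fallow, bare soil, soil group D → CN(II) = 94
Wet (AMC III): CN(III) = 23·94/(10 + 0.13·94) = 2162/(1111/50) = 108100/1111 ≈ 97.300
Max retention: S = 1000/(108100/1111) − 10 = 300/1081 in (≈ 0.278 in)
Initial abstraction Ia = S/5 = (300/1081)/5 = 60/1081 ≈ 0.056 in
P − Ia = 8.900 − 0.056 = 95609/10810 ≈ 8.844 in (> 0, runoff occurs)
Q = (95609/10810)²/((95609/10810) + 300/1081) = (9141080881/116856100)/(98609/10810) = 9141080881/1065963290 in ≈ 8.575 in

Q = 9141080881/1065963290 in ≈ 8.575 in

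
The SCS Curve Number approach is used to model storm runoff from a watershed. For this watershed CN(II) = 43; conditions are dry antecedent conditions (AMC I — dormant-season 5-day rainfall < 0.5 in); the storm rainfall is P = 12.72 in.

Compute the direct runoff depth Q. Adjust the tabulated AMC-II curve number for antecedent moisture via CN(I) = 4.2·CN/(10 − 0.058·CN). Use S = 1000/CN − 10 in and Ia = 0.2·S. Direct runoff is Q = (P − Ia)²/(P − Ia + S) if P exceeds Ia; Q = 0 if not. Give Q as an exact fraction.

CN(I) from CN(II)=43: (4.2·43)/(10 − 0.058·43) = 30100/1251 ≈ 24.061
Retention S: 1000/CN − 10 with CN=24.061 → S = 9500/301 ≈ 31.561 in
Ia = 0.2·(9500/301) = 1900/301 in ≈ 6.312 in
Since P=12.720 > Ia=6.312: effective rainfall P−Ia = 48218/7525 in
Q = (48218/7525)²/((48218/7525) + 9500/301) = (2324975524/56625625)/(285718/7525) = 1162487762/1075013975 in ≈ 1.081 in

Q = 1162487762/1075013975 in ≈ 1.081 in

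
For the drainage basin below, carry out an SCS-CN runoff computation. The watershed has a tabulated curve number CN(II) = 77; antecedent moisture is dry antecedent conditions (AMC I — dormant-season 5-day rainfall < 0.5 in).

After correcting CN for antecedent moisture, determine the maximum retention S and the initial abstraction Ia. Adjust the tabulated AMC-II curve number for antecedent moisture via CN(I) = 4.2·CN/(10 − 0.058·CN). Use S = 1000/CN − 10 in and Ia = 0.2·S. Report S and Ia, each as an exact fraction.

S = 11500/1617 in ≈ 7.112 in; Ia = 2300/1617 in ≈ 1.422 in

Dry (AMC I): CN(I) = 4.2·77/(10 − 0.058·77) = (1617/5)/(2767/500) = 161700/2767 ≈ 58.439
S = 1000/(161700/2767) − 10 = 11500/1617 in ≈ 7.112 in
Ia = 0.2·(11500/1617) = 2300/1617 in ≈ 1.422 in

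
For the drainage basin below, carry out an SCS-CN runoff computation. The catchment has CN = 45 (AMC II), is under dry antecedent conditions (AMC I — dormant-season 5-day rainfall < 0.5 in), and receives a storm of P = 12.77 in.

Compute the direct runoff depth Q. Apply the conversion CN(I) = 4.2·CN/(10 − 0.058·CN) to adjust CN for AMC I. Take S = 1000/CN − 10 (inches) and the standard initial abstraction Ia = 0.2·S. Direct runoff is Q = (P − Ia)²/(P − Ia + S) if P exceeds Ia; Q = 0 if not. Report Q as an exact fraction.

Q = 17253610609/12877571700 in ≈ 1.340 in

CN(I) from CN(II)=45: (4.2·45)/(10 − 0.058·45) = 18900/739 ≈ 25.575
S = 1000/(18900/739) − 10 = 5500/189 in ≈ 29.101 in
Ia = 0.2·(5500/189) = 1100/189 in ≈ 5.820 in
Since P=12.770 > Ia=5.820: effective rainfall P−Ia = 131353/18900 in
Q = (131353/18900)²/((131353/18900) + 5500/189) = (17253610609/357210000)/(681353/18900) = 17253610609/12877571700 in ≈ 1.340 in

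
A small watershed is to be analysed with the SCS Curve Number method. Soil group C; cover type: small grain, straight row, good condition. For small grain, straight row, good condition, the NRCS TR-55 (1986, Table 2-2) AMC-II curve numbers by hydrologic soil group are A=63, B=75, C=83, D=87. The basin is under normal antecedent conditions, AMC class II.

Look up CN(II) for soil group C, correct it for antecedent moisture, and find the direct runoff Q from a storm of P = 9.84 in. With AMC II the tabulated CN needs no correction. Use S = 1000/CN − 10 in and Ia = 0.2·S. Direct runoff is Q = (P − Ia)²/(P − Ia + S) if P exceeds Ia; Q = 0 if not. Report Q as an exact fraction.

NRCS table: small grain, straight row, good condition, soil group C → CN(II) = 83
Average conditions: CN = 83 (no AMC adjustment).
S = 1000/83 − 10 = 170/83 in ≈ 2.048 in
Ia = 0.2S: 0.2·2.048 = 0.410 in (exactly 34/83)
Since P=9.840 > Ia=0.410: effective rainfall P−Ia = 19568/2075 in
Q: (19568/2075)² ÷ (23818/2075) = 191453312/24711175 in (≈ 7.748 in)

Q = 191453312/24711175 in ≈ 7.748 in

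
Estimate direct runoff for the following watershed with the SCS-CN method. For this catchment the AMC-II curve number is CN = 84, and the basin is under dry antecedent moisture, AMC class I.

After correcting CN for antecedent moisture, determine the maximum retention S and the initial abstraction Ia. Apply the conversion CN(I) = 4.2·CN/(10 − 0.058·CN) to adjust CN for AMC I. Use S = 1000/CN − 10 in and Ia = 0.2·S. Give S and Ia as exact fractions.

Dry (AMC I): CN(I) = 4.2·84/(10 − 0.058·84) = (1764/5)/(641/125) = 44100/641 ≈ 68.799
Retention S: 1000/CN − 10 with CN=68.799 → S = 2000/441 ≈ 4.535 in
Initial abstraction Ia = S/5 = (2000/441)/5 = 400/441 ≈ 0.907 in

S = 2000/441 in ≈ 4.535 in; Ia = 400/441 in ≈ 0.907 in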